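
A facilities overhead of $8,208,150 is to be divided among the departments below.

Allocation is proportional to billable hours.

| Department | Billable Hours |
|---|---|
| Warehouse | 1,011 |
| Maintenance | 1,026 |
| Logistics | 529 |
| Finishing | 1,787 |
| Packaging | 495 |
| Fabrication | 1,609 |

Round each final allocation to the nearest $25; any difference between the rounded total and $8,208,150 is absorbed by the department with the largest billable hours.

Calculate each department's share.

Warehouse: $1,285,175 | Maintenance: $1,304,250 | Logistics: $672,475 | Finishing: $2,271,625 | Packaging: $629,250 | Fabrication: $2,045,375

Combined billable hours = 6,457.
Unrounded shares: Warehouse 1,011/6,457 × $8,208,150 = 1,285,185.02; Maintenance 1,026/6,457 × $8,208,150 = 1,304,253.04; Logistics 529/6,457 × $8,208,150 = 672,465.75; Finishing 1,787/6,457 × $8,208,150 = 2,271,637.61; Packaging 495/6,457 × $8,208,150 = 629,244.89; Fabrication 1,609/6,457 × $8,208,150 = 2,045,363.69.
After rounding ($25): Warehouse $1,285,175; Maintenance $1,304,250; Logistics $672,475; Finishing $2,271,650; Packaging $629,250; Fabrication $2,045,375. Sum = $8,208,175.
Difference $8,208,150 − $8,208,175 = −$25 applied to largest billable hours (Finishing): Finishing becomes $2,271,625.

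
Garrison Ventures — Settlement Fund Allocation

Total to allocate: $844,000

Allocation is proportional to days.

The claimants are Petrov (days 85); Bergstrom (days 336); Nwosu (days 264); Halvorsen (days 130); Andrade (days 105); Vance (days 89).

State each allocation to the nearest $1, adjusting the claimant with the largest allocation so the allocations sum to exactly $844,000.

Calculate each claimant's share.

Sum of days: 1,009.
Pro-rata amounts: Petrov 85/1,009 × $844,000 = 71,100.10; Bergstrom 336/1,009 × $844,000 = 281,054.51; Nwosu 264/1,009 × $844,000 = 220,828.54; Halvorsen 130/1,009 × $844,000 = 108,741.33; Andrade 105/1,009 × $844,000 = 87,829.53; Vance 89/1,009 × $844,000 = 74,445.99.
Rounded to nearest $1: Petrov $71,100; Bergstrom $281,055; Nwosu $220,829; Halvorsen $108,741; Andrade $87,830; Vance $74,446. Sum = $844,001.
Difference $844,000 − $844,001 = −$1 applied to largest allocation (Bergstrom): Bergstrom becomes $281,054.

Petrov: $71,100 | Bergstrom: $281,054 | Nwosu: $220,829 | Halvorsen: $108,741 | Andrade: $87,830 | Vance: $74,446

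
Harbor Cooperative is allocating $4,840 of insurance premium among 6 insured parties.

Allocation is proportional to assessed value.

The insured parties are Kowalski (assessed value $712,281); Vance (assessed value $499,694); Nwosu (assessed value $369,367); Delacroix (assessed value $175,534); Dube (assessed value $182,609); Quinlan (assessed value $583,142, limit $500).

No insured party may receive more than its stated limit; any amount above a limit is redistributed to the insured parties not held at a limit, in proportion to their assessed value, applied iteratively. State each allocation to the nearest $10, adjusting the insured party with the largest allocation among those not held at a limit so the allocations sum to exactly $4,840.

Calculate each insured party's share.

Total assessed value = 2,522,627.
Unconstrained shares: Kowalski 1,366.61; Vance 958.73; Nwosu 708.68; Delacroix 336.79; Dube 350.36; Quinlan 1,118.84.
Held at cap: Quinlan ($500); residual $4,340 reallocated over remaining assessed value 1,939,485.
Redistributed shares: Kowalski 1,593.88 → $1,590; Vance 1,118.17 → $1,120; Nwosu 826.54 → $830; Delacroix 392.79 → $390; Dube 408.63 → $410.

Kowalski: $1,590 | Vance: $1,120 | Nwosu: $830 | Delacroix: $390 | Dube: $410 | Quinlan: $500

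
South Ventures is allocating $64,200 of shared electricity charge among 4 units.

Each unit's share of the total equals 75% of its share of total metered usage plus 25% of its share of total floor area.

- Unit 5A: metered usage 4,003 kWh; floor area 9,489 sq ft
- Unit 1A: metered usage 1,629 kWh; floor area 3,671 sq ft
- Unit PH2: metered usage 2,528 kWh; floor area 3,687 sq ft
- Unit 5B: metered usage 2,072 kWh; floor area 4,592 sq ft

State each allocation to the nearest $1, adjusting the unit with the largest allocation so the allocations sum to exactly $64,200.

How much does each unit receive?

Metered usage total 10,232; floor area total 21,439.
Blended shares (75% metered usage + 25% floor area): Unit 5A 0.4041; Unit 1A 0.1622; Unit PH2 0.2283; Unit 5B 0.2054.
Pro-rata amounts: Unit 5A 25,941.22; Unit 1A 10,414.03; Unit PH2 14,656.54; Unit 5B 13,188.20.
After rounding ($1): Unit 5A $25,941; Unit 1A $10,414; Unit PH2 $14,657; Unit 5B $13,188. Sum = $64,200.
Rounded total matches; no reconciliation needed.

Unit 5A: $25,941 | Unit 1A: $10,414 | Unit PH2: $14,657 | Unit 5B: $13,188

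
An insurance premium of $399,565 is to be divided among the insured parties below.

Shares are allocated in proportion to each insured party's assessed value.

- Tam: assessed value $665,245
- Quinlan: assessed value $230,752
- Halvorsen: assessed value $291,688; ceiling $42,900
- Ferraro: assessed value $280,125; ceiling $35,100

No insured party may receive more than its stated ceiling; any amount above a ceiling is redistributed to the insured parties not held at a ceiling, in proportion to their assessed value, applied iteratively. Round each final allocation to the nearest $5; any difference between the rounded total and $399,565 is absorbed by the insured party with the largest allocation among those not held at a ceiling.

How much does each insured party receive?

Assessed value total: 1,467,810.
Unconstrained shares: Tam 181,091.98; Quinlan 62,814.96; Halvorsen 79,402.86; Ferraro 76,255.20.
Capped: Halvorsen ($42,900), Ferraro ($35,100); residual $321,565 reallocated over remaining assessed value 895,997.
Shares after redistribution: Tam 238,750.25 → $238,750; Quinlan 82,814.75 → $82,815.

Tam: $238,750; Quinlan: $82,815; Halvorsen: $42,900; Ferraro: $35,100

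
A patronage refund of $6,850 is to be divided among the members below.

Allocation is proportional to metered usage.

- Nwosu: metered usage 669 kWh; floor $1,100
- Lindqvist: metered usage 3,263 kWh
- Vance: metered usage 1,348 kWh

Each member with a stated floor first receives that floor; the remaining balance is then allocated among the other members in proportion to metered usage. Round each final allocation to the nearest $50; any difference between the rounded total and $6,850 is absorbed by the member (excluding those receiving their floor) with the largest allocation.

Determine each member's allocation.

Nwosu: $1,100 · Lindqvist: $4,050 · Vance: $1,700

Minimums first: Nwosu $1,100. Residual $5,750.
Residual split over remaining metered usage 4,611: Lindqvist 4,069.02 → $4,050; Vance 1,680.98 → $1,700.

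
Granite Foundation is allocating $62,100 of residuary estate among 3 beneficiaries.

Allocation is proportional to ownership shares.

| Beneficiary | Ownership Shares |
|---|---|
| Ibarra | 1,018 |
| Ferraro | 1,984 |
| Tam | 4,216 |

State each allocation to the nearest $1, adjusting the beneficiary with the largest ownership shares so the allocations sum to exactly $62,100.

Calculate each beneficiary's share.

Total ownership shares = 1,018 + 1,984 + 4,216 = 7,218.
Unrounded shares: Ibarra 8,758.35; Ferraro 17,069.33; Tam 36,272.32.
After rounding ($1): Ibarra $8,758; Ferraro $17,069; Tam $36,272. Sum = $62,099.
Difference $62,100 − $62,099 = +$1 applied to largest ownership shares (Tam): Tam becomes $36,273.

Ibarra: $8,758; Ferraro: $17,069; Tam: $36,273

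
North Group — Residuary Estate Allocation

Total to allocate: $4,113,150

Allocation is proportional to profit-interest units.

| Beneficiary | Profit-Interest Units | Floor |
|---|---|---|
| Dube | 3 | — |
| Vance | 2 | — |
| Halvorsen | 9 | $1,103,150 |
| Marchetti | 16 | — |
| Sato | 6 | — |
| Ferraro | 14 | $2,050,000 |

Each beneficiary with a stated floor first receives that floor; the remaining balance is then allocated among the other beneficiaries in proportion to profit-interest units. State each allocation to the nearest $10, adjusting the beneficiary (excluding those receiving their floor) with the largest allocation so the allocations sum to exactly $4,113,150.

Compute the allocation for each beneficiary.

Dube: $106,670 · Vance: $71,110 · Halvorsen: $1,103,150 · Marchetti: $568,890 · Sato: $213,330 · Ferraro: $2,050,000

Guaranteed amounts: Halvorsen $1,103,150; Ferraro $2,050,000. Remaining pool $960,000.
Remaining pool split over remaining profit-interest units 27: Dube 106,666.67 → $106,670; Vance 71,111.11 → $71,110; Marchetti 568,888.89 → $568,890; Sato 213,333.33 → $213,330.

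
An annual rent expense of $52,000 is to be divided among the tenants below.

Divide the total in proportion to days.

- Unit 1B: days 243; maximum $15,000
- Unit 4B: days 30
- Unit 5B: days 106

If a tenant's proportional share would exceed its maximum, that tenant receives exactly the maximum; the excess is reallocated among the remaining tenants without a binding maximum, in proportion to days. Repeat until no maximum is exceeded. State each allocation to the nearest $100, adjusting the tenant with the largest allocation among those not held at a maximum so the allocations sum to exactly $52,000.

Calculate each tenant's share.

Days total: 379.
Pro-rata shares before constraints: Unit 1B 33,340.37; Unit 4B 4,116.09; Unit 5B 14,543.54.
Held at cap: Unit 1B ($15,000); balance $37,000 reallocated over remaining days 136.
Remaining shares: Unit 4B 8,161.76 → $8,200; Unit 5B 28,838.24 → $28,800.

Unit 1B: $15,000 · Unit 4B: $8,200 · Unit 5B: $28,800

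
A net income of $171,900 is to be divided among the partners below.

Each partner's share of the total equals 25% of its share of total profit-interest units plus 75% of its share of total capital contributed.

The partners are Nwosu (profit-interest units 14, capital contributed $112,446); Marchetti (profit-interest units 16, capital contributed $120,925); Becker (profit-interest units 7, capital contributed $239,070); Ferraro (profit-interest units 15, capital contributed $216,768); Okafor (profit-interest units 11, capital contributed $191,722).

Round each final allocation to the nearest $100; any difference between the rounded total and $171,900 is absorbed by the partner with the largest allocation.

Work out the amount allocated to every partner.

Totals — profit-interest units 63, capital contributed 880,931.
Blended shares (25% profit-interest units + 75% capital contributed): Nwosu 0.1513; Marchetti 0.1664; Becker 0.2313; Ferraro 0.2441; Okafor 0.2069.
Unrounded shares: Nwosu 26,006.57; Marchetti 28,611.76; Becker 39,763.10; Ferraro 41,956.32; Okafor 35,562.25.
After rounding ($100): Nwosu $26,000; Marchetti $28,600; Becker $39,800; Ferraro $42,000; Okafor $35,600. Sum = $172,000.
Difference $171,900 − $172,000 = −$100 applied to largest allocation (Ferraro): Ferraro becomes $41,900.

Nwosu: $26,000; Marchetti: $28,600; Becker: $39,800; Ferraro: $41,900; Okafor: $35,600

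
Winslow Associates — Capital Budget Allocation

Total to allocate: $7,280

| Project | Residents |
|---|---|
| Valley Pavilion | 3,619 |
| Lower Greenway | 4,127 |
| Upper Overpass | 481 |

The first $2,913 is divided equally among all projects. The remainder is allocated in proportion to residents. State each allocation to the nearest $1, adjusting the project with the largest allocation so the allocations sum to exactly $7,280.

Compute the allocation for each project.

$2,913 shared equally gives $971 per project.
Remainder $4,367 by residents (total 8,227): Valley Pavilion 1,921.01 → $1,921; Lower Greenway 2,190.67 → $2,191; Upper Overpass 255.32 → $255.
Totals: Valley Pavilion $971 + $1,921 = $2,892; Lower Greenway $971 + $2,191 = $3,162; Upper Overpass $971 + $255 = $1,226.

Valley Pavilion: $2,892 | Lower Greenway: $3,162 | Upper Overpass: $1,226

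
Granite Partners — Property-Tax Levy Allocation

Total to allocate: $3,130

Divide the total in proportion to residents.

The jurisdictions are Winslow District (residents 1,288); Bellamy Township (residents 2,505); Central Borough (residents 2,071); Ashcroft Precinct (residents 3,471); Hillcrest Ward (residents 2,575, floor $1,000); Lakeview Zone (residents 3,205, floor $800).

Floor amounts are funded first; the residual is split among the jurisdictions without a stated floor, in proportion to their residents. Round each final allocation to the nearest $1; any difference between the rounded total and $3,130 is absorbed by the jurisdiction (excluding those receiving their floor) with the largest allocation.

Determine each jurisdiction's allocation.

Minimums first: Hillcrest Ward $1,000; Lakeview Zone $800. Remaining pool $1,330.
Remaining pool split over remaining residents 9,335: Winslow District 183.51 → $184; Bellamy Township 356.90 → $357; Central Borough 295.06 → $295; Ashcroft Precinct 494.53 → $495.
Rounding difference −$1 applied to Ashcroft Precinct → $494.

Winslow District: $184 · Bellamy Township: $357 · Central Borough: $295 · Ashcroft Precinct: $494 · Hillcrest Ward: $1,000 · Lakeview Zone: $800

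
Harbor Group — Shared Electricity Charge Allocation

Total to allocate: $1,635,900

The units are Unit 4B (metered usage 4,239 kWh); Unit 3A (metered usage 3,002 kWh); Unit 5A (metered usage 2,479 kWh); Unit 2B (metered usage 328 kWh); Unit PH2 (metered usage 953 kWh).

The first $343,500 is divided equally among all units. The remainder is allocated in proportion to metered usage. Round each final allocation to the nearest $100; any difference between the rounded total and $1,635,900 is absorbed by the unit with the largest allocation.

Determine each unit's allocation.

Equal tier: $343,500 ÷ 5 = $68,700 apiece.
Remainder $1,292,400 by metered usage (total 11,001): Unit 4B 497,998.69 → $498,000; Unit 3A 352,675.65 → $352,700; Unit 5A 291,233.49 → $291,200; Unit 2B 38,533.52 → $38,500; Unit PH2 111,958.66 → $112,000.
Totals: Unit 4B $68,700 + $498,000 = $566,700; Unit 3A $68,700 + $352,700 = $421,400; Unit 5A $68,700 + $291,200 = $359,900; Unit 2B $68,700 + $38,500 = $107,200; Unit PH2 $68,700 + $112,000 = $180,700.

Unit 4B: $566,700; Unit 3A: $421,400; Unit 5A: $359,900; Unit 2B: $107,200; Unit PH2: $180,700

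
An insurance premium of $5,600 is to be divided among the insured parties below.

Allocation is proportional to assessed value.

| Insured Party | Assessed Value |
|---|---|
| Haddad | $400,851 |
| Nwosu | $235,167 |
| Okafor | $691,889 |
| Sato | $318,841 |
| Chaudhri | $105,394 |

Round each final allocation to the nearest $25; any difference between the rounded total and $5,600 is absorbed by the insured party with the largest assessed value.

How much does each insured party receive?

Haddad: $1,275; Nwosu: $750; Okafor: $2,225; Sato: $1,025; Chaudhri: $325

Total assessed value = 1,752,142.
Pro-rata amounts: Haddad 400,851/1,752,142 × $5,600 = 1,281.16; Nwosu 235,167/1,752,142 × $5,600 = 751.61; Okafor 691,889/1,752,142 × $5,600 = 2,211.34; Sato 318,841/1,752,142 × $5,600 = 1,019.04; Chaudhri 105,394/1,752,142 × $5,600 = 336.85.
After rounding ($25): Haddad $1,275; Nwosu $750; Okafor $2,200; Sato $1,025; Chaudhri $325. Sum = $5,575.
Difference $5,600 − $5,575 = +$25 applied to largest assessed value (Okafor): Okafor becomes $2,225.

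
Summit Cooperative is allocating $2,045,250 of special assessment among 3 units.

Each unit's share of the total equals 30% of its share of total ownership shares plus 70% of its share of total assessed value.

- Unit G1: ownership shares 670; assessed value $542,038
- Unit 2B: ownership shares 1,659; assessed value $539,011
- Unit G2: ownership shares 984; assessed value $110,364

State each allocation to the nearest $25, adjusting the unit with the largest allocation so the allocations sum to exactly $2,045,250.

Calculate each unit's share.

Ownership shares total 3,313; assessed value total 1,191,413.
Combined weights (30% ownership shares + 70% assessed value): Unit G1 0.3791; Unit 2B 0.4669; Unit G2 0.1539.
Raw shares: Unit G1 775,431.63; Unit 2B 954,959.21; Unit G2 314,859.16.
Rounded to nearest $25: Unit G1 $775,425; Unit 2B $954,950; Unit G2 $314,850. Sum = $2,045,225.
Difference $2,045,250 − $2,045,225 = +$25 applied to largest allocation (Unit 2B): Unit 2B becomes $954,975.

Unit G1: $775,425 | Unit 2B: $954,975 | Unit G2: $314,850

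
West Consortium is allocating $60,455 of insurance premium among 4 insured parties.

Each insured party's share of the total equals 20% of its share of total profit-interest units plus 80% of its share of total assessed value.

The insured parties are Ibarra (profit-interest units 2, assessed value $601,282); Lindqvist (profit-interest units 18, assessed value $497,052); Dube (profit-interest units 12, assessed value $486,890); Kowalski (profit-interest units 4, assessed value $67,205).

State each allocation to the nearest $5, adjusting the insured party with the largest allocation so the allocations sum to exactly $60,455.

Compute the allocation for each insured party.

Ibarra: $18,270 | Lindqvist: $20,595 | Dube: $18,280 | Kowalski: $3,310

Totals — profit-interest units 36, assessed value 1,652,429.
Blended shares (20% profit-interest units + 80% assessed value): Ibarra 0.3022; Lindqvist 0.3406; Dube 0.3024; Kowalski 0.0548.
Pro-rata amounts: Ibarra 18,270.30; Lindqvist 20,593.43; Dube 18,280.84; Kowalski 3,310.43.
After rounding ($5): Ibarra $18,270; Lindqvist $20,595; Dube $18,280; Kowalski $3,310. Sum = $60,455.
Rounded total matches; no reconciliation needed.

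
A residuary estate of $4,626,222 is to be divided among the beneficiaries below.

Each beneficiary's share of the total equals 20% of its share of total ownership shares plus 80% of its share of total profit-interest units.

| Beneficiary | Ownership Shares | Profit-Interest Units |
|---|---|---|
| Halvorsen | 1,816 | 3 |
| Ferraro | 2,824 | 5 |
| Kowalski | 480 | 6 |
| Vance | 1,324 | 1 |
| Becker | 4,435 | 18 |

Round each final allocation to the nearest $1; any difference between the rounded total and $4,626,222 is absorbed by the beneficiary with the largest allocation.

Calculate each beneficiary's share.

Ownership shares total 10,879; profit-interest units total 33.
Combined weights (20% ownership shares + 80% profit-interest units): Halvorsen 0.1061; Ferraro 0.1731; Kowalski 0.1543; Vance 0.0486; Becker 0.5179.
Raw shares: Halvorsen 490,900.88; Ferraro 800,931.60; Kowalski 713,728.38; Vance 224,755.27; Becker 2,395,905.87.
At nearest $1: Halvorsen $490,901; Ferraro $800,932; Kowalski $713,728; Vance $224,755; Becker $2,395,906. Sum = $4,626,222.
Rounded total matches; no reconciliation needed.

Halvorsen: $490,901 | Ferraro: $800,932 | Kowalski: $713,728 | Vance: $224,755 | Becker: $2,395,906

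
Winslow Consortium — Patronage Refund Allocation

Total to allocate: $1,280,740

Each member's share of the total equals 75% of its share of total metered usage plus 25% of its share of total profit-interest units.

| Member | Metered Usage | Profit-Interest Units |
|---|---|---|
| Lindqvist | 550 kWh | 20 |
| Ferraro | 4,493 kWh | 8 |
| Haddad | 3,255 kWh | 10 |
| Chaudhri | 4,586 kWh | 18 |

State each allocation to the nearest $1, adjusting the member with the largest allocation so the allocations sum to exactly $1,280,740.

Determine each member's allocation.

Lindqvist: $155,357 · Ferraro: $380,712 · Haddad: $299,849 · Chaudhri: $444,822

Metered usage total 12,884; profit-interest units total 56.
Composite weights (75% metered usage + 25% profit-interest units): Lindqvist 0.1213; Ferraro 0.2973; Haddad 0.2341; Chaudhri 0.3473.
Pro-rata amounts: Lindqvist 155,356.54; Ferraro 380,712.28; Haddad 299,849.48; Chaudhri 444,821.70.
At nearest $1: Lindqvist $155,357; Ferraro $380,712; Haddad $299,849; Chaudhri $444,822. Sum = $1,280,740.
No rounding difference to absorb.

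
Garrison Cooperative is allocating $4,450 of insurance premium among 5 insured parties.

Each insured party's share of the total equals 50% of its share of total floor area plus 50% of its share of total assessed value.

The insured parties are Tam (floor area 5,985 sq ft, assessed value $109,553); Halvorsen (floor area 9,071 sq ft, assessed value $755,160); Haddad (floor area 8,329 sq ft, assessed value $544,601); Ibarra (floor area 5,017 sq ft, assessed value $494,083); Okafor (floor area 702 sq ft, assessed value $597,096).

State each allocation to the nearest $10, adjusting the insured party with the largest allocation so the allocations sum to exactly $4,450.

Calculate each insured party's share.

Tam: $560 | Halvorsen: $1,370 | Haddad: $1,120 | Ibarra: $820 | Okafor: $580

Totals — floor area 29,104, assessed value 2,500,493.
Blended shares (50% floor area + 50% assessed value): Tam 0.1247; Halvorsen 0.3068; Haddad 0.2520; Ibarra 0.1850; Okafor 0.1315.
Pro-rata amounts: Tam 555.04; Halvorsen 1,365.44; Haddad 1,121.35; Ibarra 823.20; Okafor 584.98.
After rounding ($10): Tam $560; Halvorsen $1,370; Haddad $1,120; Ibarra $820; Okafor $580. Sum = $4,450.
Rounded total matches; no reconciliation needed.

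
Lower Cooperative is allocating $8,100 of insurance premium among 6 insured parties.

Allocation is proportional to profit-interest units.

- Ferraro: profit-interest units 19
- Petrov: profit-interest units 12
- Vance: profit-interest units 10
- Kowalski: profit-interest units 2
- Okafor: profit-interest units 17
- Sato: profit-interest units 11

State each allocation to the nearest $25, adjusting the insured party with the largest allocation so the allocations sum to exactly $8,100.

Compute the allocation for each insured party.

Ferraro: $2,150 | Petrov: $1,375 | Vance: $1,150 | Kowalski: $225 | Okafor: $1,950 | Sato: $1,250

Combined profit-interest units = 71.
Proportional shares: Ferraro 19/71 × $8,100 = 2,167.61; Petrov 12/71 × $8,100 = 1,369.01; Vance 10/71 × $8,100 = 1,140.85; Kowalski 2/71 × $8,100 = 228.17; Okafor 17/71 × $8,100 = 1,939.44; Sato 11/71 × $8,100 = 1,254.93.
Rounded to nearest $25: Ferraro $2,175; Petrov $1,375; Vance $1,150; Kowalski $225; Okafor $1,950; Sato $1,250. Sum = $8,125.
Difference $8,100 − $8,125 = −$25 applied to largest allocation (Ferraro): Ferraro becomes $2,150.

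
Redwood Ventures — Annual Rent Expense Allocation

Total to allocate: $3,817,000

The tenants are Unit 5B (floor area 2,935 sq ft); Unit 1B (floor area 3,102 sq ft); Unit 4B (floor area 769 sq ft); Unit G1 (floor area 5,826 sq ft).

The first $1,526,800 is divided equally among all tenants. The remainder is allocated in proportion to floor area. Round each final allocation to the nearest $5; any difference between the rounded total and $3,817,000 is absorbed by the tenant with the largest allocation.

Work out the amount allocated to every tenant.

Unit 5B: $913,820; Unit 1B: $944,095; Unit 4B: $521,120; Unit G1: $1,437,965

Equal tier: $1,526,800 ÷ 4 = $381,700 apiece.
Remainder $2,290,200 by floor area (total 12,632): Unit 5B 532,119.78 → $532,120; Unit 1B 562,397.12 → $562,395; Unit 4B 139,420.82 → $139,420; Unit G1 1,056,262.29 → $1,056,260.
Rounding difference +$5 on remainder applied to Unit G1.
Totals: Unit 5B $381,700 + $532,120 = $913,820; Unit 1B $381,700 + $562,395 = $944,095; Unit 4B $381,700 + $139,420 = $521,120; Unit G1 $381,700 + $1,056,265 = $1,437,965.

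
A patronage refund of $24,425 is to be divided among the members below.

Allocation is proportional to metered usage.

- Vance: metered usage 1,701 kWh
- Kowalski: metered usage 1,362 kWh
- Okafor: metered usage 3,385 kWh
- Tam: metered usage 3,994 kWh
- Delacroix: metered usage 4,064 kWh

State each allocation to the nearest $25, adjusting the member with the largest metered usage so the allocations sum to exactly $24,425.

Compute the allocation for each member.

Combined metered usage = 14,506.
Raw shares: Vance 1,701/14,506 × $24,425 = 2,864.12; Kowalski 1,362/14,506 × $24,425 = 2,293.32; Okafor 3,385/14,506 × $24,425 = 5,699.62; Tam 3,994/14,506 × $24,425 = 6,725.04; Delacroix 4,064/14,506 × $24,425 = 6,842.91.
After rounding ($25): Vance $2,875; Kowalski $2,300; Okafor $5,700; Tam $6,725; Delacroix $6,850. Sum = $24,450.
Difference $24,425 − $24,450 = −$25 applied to largest metered usage (Delacroix): Delacroix becomes $6,825.

Vance: $2,875; Kowalski: $2,300; Okafor: $5,700; Tam: $6,725; Delacroix: $6,825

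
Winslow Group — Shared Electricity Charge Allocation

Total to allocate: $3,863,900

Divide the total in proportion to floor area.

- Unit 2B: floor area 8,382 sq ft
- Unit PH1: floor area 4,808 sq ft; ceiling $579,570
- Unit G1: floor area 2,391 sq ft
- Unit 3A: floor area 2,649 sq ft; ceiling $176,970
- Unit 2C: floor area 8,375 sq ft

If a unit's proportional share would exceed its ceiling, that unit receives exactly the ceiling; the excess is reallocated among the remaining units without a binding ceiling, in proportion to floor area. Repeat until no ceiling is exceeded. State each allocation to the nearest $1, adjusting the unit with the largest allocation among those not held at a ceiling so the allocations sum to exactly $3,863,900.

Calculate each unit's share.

Total floor area = 26,605.
Proportional shares (ignoring caps): Unit 2B 1,217,335.46; Unit PH1 698,275.93; Unit G1 347,249.95; Unit 3A 384,719.83; Unit 2C 1,216,318.83.
Held at cap: Unit PH1 ($579,570), Unit 3A ($176,970); remaining pool $3,107,360 reallocated over remaining floor area 19,148.
Shares after redistribution: Unit 2B 1,360,240.84 → $1,360,241; Unit G1 388,014.30 → $388,014; Unit 2C 1,359,104.87 → $1,359,105.

Unit 2B: $1,360,241; Unit PH1: $579,570; Unit G1: $388,014; Unit 3A: $176,970; Unit 2C: $1,359,105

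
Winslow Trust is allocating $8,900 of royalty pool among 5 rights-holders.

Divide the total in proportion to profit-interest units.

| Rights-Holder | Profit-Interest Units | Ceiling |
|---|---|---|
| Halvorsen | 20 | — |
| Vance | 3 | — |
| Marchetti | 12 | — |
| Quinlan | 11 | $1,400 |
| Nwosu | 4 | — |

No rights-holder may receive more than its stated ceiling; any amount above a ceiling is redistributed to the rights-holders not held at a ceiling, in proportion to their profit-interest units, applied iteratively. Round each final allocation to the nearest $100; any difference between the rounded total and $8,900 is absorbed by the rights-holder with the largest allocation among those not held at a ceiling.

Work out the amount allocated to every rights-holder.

Combined profit-interest units = 50.
Proportional shares (ignoring caps): Halvorsen 3,560.00; Vance 534.00; Marchetti 2,136.00; Quinlan 1,958.00; Nwosu 712.00.
Capped: Quinlan ($1,400); remaining pool $7,500 reallocated over remaining profit-interest units 39.
Shares after redistribution: Halvorsen 3,846.15 → $3,800; Vance 576.92 → $600; Marchetti 2,307.69 → $2,300; Nwosu 769.23 → $800.

Halvorsen: $3,800; Vance: $600; Marchetti: $2,300; Quinlan: $1,400; Nwosu: $800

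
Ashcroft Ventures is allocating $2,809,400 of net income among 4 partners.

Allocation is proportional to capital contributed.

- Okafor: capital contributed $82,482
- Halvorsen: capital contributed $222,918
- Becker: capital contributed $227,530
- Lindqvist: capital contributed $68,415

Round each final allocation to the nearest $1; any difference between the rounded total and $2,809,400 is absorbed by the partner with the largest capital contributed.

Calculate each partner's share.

Total capital contributed = 82,482 + 222,918 + 227,530 + 68,415 = 601,345.
Proportional shares: Okafor 385,344.40; Halvorsen 1,041,441.82; Becker 1,062,988.44; Lindqvist 319,625.34.
Rounded to nearest $1: Okafor $385,344; Halvorsen $1,041,442; Becker $1,062,988; Lindqvist $319,625. Sum = $2,809,399.
Difference $2,809,400 − $2,809,399 = +$1 applied to largest capital contributed (Becker): Becker becomes $1,062,989.

Okafor: $385,344 · Halvorsen: $1,041,442 · Becker: $1,062,989 · Lindqvist: $319,625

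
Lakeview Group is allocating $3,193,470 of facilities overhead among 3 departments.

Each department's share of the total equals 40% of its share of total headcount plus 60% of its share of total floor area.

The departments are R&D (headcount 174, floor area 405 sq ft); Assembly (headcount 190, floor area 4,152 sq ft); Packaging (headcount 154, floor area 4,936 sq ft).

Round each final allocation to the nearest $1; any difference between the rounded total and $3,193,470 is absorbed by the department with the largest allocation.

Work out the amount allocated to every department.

Totals — headcount 518, floor area 9,493.
Blended shares (40% headcount + 60% floor area): R&D 0.1600; Assembly 0.4091; Packaging 0.4309.
Proportional shares: R&D 510,829.83; Assembly 1,306,586.19; Packaging 1,376,053.98.
After rounding ($1): R&D $510,830; Assembly $1,306,586; Packaging $1,376,054. Sum = $3,193,470.
Rounded total matches; no reconciliation needed.

R&D: $510,830 · Assembly: $1,306,586 · Packaging: $1,376,054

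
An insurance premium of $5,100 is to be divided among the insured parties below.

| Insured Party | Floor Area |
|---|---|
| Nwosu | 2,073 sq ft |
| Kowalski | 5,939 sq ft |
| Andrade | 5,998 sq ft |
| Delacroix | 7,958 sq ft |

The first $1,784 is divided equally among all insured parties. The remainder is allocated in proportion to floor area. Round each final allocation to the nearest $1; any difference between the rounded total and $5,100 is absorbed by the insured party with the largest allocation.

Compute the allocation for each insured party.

Equal tier: $1,784 ÷ 4 = $446 apiece.
Remainder $3,316 by floor area (total 21,968): Nwosu 312.91 → $313; Kowalski 896.47 → $896; Andrade 905.38 → $905; Delacroix 1,201.23 → $1,201.
Rounding difference +$1 on remainder applied to Delacroix.
Totals: Nwosu $446 + $313 = $759; Kowalski $446 + $896 = $1,342; Andrade $446 + $905 = $1,351; Delacroix $446 + $1,202 = $1,648.

Nwosu: $759 · Kowalski: $1,342 · Andrade: $1,351 · Delacroix: $1,648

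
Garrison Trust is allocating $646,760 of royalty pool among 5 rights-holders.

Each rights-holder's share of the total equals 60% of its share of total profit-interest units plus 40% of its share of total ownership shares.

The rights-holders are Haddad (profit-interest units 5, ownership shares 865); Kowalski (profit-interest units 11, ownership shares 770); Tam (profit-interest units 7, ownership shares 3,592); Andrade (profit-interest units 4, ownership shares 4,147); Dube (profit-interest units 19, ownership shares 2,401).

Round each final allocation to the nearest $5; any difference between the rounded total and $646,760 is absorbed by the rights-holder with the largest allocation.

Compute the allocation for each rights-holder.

Haddad: $61,185 · Kowalski: $109,715 · Tam: $137,970 · Andrade: $124,855 · Dube: $213,035

Profit-interest units total 46; ownership shares total 11,775.
Combined weights (60% profit-interest units + 40% ownership shares): Haddad 0.0946; Kowalski 0.1696; Tam 0.2133; Andrade 0.1930; Dube 0.3294.
Unrounded shares: Haddad 61,184.58; Kowalski 109,713.37; Tam 137,970.45; Andrade 124,856.14; Dube 213,035.45.
At nearest $5: Haddad $61,185; Kowalski $109,715; Tam $137,970; Andrade $124,855; Dube $213,035. Sum = $646,760.
Rounded total matches; no reconciliation needed.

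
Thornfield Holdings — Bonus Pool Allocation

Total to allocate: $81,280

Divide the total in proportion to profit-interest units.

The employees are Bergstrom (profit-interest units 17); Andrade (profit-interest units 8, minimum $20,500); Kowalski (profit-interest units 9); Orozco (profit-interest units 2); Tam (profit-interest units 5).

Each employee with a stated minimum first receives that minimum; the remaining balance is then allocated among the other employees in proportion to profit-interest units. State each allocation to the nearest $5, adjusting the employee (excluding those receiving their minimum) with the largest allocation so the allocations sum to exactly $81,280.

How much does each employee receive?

Guaranteed amounts: Andrade $20,500. Remaining pool $60,780.
Remaining pool split over remaining profit-interest units 33: Bergstrom 31,310.91 → $31,310; Kowalski 16,576.36 → $16,575; Orozco 3,683.64 → $3,685; Tam 9,209.09 → $9,210.

Bergstrom: $31,310; Andrade: $20,500; Kowalski: $16,575; Orozco: $3,685; Tam: $9,210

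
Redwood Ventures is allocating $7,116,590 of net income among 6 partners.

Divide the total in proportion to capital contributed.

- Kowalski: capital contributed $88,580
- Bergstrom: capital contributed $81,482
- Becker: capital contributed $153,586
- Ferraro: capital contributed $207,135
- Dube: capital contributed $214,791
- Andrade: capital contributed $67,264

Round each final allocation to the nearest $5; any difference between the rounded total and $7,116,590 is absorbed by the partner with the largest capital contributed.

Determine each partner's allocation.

Total capital contributed = 88,580 + 81,482 + 153,586 + 207,135 + 214,791 + 67,264 = 812,838.
Pro-rata amounts: Kowalski 775,538.97; Bergstrom 713,394.29; Becker 1,344,681.96; Ferraro 1,813,516.19; Dube 1,880,546.29; Andrade 588,912.32.
At nearest $5: Kowalski $775,540; Bergstrom $713,395; Becker $1,344,680; Ferraro $1,813,515; Dube $1,880,545; Andrade $588,910. Sum = $7,116,585.
Difference $7,116,590 − $7,116,585 = +$5 applied to largest capital contributed (Dube): Dube becomes $1,880,550.

Kowalski: $775,540 · Bergstrom: $713,395 · Becker: $1,344,680 · Ferraro: $1,813,515 · Dube: $1,880,550 · Andrade: $588,910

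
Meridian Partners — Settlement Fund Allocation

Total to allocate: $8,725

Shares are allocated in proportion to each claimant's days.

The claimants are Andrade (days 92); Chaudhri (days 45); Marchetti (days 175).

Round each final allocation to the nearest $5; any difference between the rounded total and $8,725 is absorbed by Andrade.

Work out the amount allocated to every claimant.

Andrade: $2,570; Chaudhri: $1,260; Marchetti: $4,895

Combined days = 312.
Pro-rata amounts: Andrade 92/312 × $8,725 = 2,572.76; Chaudhri 45/312 × $8,725 = 1,258.41; Marchetti 175/312 × $8,725 = 4,893.83.
After rounding ($5): Andrade $2,575; Chaudhri $1,260; Marchetti $4,895. Sum = $8,730.
Difference $8,725 − $8,730 = −$5 applied to Andrade: Andrade becomes $2,570.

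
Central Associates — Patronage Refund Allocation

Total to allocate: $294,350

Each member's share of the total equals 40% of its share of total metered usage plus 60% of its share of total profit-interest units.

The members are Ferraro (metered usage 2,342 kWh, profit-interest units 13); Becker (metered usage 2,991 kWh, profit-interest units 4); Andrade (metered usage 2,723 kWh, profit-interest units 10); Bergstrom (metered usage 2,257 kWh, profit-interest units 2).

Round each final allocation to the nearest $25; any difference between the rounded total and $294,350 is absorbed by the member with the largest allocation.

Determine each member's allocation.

Metered usage total 10,313; profit-interest units total 29.
Composite weights (40% metered usage + 60% profit-interest units): Ferraro 0.3598; Becker 0.1988; Andrade 0.3125; Bergstrom 0.1289.
Raw shares: Ferraro 105,907.81; Becker 58,507.23; Andrade 91,987.56; Bergstrom 37,947.40.
Rounded to nearest $25: Ferraro $105,900; Becker $58,500; Andrade $92,000; Bergstrom $37,950. Sum = $294,350.
No rounding difference to absorb.

Ferraro: $105,900 · Becker: $58,500 · Andrade: $92,000 · Bergstrom: $37,950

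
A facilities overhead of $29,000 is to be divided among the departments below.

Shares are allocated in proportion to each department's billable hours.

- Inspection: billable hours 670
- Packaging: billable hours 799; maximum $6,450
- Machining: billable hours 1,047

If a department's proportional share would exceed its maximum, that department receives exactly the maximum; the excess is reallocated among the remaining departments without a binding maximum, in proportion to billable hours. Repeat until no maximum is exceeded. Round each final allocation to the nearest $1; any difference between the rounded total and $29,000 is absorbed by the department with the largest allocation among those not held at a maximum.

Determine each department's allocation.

Inspection: $8,799; Packaging: $6,450; Machining: $13,751

Combined billable hours = 2,516.
Proportional shares (ignoring caps): Inspection 7,722.58; Packaging 9,209.46; Machining 12,067.97.
Held at cap: Packaging ($6,450); remaining pool $22,550 reallocated over remaining billable hours 1,717.
Shares after redistribution: Inspection 8,799.36 → $8,799; Machining 13,750.64 → $13,751.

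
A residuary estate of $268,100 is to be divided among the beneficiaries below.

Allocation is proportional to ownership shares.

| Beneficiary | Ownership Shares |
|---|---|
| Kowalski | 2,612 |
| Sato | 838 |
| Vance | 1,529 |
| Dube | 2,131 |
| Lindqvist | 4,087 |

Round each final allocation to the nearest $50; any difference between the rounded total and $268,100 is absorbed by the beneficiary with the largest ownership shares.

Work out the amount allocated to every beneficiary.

Total ownership shares = 11,197.
Unrounded shares: Kowalski 2,612/11,197 × $268,100 = 62,541.50; Sato 838/11,197 × $268,100 = 20,065.00; Vance 1,529/11,197 × $268,100 = 36,610.24; Dube 2,131/11,197 × $268,100 = 51,024.48; Lindqvist 4,087/11,197 × $268,100 = 97,858.77.
After rounding ($50): Kowalski $62,550; Sato $20,050; Vance $36,600; Dube $51,000; Lindqvist $97,850. Sum = $268,050.
Difference $268,100 − $268,050 = +$50 applied to largest ownership shares (Lindqvist): Lindqvist becomes $97,900.

Kowalski: $62,550; Sato: $20,050; Vance: $36,600; Dube: $51,000; Lindqvist: $97,900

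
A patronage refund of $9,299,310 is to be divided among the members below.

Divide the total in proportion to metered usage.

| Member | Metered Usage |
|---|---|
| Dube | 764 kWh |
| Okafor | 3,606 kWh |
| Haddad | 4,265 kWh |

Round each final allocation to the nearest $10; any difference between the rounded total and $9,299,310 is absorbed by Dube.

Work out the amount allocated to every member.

Sum of metered usage: 8,635.
Pro-rata amounts: Dube 764/8,635 × $9,299,310 = 822,776.24; Okafor 3,606/8,635 × $9,299,310 = 3,883,417.70; Haddad 4,265/8,635 × $9,299,310 = 4,593,116.06.
At nearest $10: Dube $822,780; Okafor $3,883,420; Haddad $4,593,120. Sum = $9,299,320.
Difference $9,299,310 − $9,299,320 = −$10 applied to Dube: Dube becomes $822,770.

Dube: $822,770; Okafor: $3,883,420; Haddad: $4,593,120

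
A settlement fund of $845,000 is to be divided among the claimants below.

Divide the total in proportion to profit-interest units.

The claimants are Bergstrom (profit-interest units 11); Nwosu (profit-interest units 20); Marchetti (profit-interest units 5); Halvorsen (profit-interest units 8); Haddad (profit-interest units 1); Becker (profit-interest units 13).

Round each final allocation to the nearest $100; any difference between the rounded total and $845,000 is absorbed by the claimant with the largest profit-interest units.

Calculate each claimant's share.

Total profit-interest units = 58.
Raw shares: Bergstrom 11/58 × $845,000 = 160,258.62; Nwosu 20/58 × $845,000 = 291,379.31; Marchetti 5/58 × $845,000 = 72,844.83; Halvorsen 8/58 × $845,000 = 116,551.72; Haddad 1/58 × $845,000 = 14,568.97; Becker 13/58 × $845,000 = 189,396.55.
After rounding ($100): Bergstrom $160,300; Nwosu $291,400; Marchetti $72,800; Halvorsen $116,600; Haddad $14,600; Becker $189,400. Sum = $845,100.
Difference $845,000 − $845,100 = −$100 applied to largest profit-interest units (Nwosu): Nwosu becomes $291,300.

Bergstrom: $160,300 · Nwosu: $291,300 · Marchetti: $72,800 · Halvorsen: $116,600 · Haddad: $14,600 · Becker: $189,400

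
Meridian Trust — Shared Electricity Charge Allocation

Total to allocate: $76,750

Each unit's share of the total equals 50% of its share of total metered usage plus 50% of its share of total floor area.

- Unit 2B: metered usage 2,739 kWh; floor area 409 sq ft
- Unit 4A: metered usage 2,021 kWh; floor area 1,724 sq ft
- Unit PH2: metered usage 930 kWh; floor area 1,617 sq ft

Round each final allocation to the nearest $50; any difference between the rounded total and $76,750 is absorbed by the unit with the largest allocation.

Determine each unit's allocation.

Totals — metered usage 5,690, floor area 3,750.
Composite weights (50% metered usage + 50% floor area): Unit 2B 0.2952; Unit 4A 0.4075; Unit PH2 0.2973.
Pro-rata amounts: Unit 2B 22,658.04; Unit 4A 31,272.47; Unit PH2 22,819.49.
Rounded to nearest $50: Unit 2B $22,650; Unit 4A $31,250; Unit PH2 $22,800. Sum = $76,700.
Difference $76,750 − $76,700 = +$50 applied to largest allocation (Unit 4A): Unit 4A becomes $31,300.

Unit 2B: $22,650; Unit 4A: $31,300; Unit PH2: $22,800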